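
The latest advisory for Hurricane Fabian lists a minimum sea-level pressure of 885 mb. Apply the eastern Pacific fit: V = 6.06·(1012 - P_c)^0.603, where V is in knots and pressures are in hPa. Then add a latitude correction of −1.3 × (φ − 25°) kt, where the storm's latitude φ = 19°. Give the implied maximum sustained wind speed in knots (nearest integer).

ΔP = 1012 − 885 = 127 mb.
127^0.603 ≈ 18.561.
V ≈ 6.06 × 18.561 ≈ 112.5 kt.
Latitude correction: −1.3 × (19 − 25) = 7.8 kt.
Corrected V ≈ 120.3 kt → 120 kt.

120 kt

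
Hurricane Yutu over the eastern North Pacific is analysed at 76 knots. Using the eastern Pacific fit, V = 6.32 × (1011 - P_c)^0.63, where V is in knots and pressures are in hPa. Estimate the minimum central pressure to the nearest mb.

959 mb

ΔP = (V / 6.32)^(1/0.63) = (76/6.32)^1.587.
76/6.32 = 12.025; 12.025^1.587 ≈ 51.81 mb.
P_c = 1011 − 51.81 = 959.19 ≈ 959 mb.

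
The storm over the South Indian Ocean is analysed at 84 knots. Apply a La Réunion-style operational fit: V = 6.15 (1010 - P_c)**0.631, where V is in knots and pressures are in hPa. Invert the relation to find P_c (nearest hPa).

ΔP = (V / 6.15)^(1/0.631) = (84/6.15)^1.585.
84/6.15 = 13.659; 13.659^1.585 ≈ 63.00 hPa.
P_c = 1010 − 63.00 = 947.00 ≈ 947 hPa.

947 hPa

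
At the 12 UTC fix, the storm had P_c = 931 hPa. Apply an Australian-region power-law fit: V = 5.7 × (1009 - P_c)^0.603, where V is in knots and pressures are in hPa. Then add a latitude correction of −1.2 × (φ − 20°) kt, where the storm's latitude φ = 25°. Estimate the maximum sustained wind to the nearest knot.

ΔP = 1009 − 931 = 78 hPa.
78^0.603 ≈ 13.834.
V ≈ 5.7 × 13.834 ≈ 78.9 kt.
Latitude correction: −1.2 × (25 − 20) = -6 kt.
Corrected V ≈ 72.9 kt → 73 kt.

73 kt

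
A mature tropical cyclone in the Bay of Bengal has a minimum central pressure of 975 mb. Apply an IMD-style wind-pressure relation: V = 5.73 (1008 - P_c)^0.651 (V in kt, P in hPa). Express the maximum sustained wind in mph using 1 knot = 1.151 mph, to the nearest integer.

ΔP = 1008 − 975 = 33 mb.
V ≈ 5.73 × 33^0.651 = 5.73 × 9.740 ≈ 55.809 kt.
55.809 × 1.151 ≈ 64.24 mph → 64 mph.

64 mph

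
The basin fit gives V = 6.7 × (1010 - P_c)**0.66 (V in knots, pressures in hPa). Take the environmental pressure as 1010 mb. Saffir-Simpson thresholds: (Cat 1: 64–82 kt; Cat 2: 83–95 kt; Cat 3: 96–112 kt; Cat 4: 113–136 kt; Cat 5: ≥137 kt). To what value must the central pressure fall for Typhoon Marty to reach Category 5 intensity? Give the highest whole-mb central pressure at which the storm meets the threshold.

Category 5 begins at V = 137 kt.
Required ΔP = (137/6.7)^(1/0.66) = 20.448^1.515 ≈ 96.79 mb.
P_c ≤ 1010 − 96.79 = 913.21, so the highest integer P_c is 913 mb.

913 mb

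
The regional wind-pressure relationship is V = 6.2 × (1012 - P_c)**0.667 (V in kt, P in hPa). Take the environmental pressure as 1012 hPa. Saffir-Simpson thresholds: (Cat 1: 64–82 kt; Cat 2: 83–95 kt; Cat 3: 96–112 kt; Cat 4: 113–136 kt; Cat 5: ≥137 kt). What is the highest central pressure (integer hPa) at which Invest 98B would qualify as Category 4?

934 hPa

Category 4 begins at V = 113 kt.
Required ΔP = (113/6.2)^(1/0.667) = 18.226^1.499 ≈ 77.64 hPa.
P_c ≤ 1012 − 77.64 = 934.36, so the highest integer P_c is 934 hPa.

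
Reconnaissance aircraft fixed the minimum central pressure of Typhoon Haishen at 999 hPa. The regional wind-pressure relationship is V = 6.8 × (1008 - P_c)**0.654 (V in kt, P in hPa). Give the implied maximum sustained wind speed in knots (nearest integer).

ΔP = 1008 − 999 = 9 hPa.
9^0.654 ≈ 4.208.
V ≈ 6.8 × 4.208 ≈ 28.6 kt.

29 kt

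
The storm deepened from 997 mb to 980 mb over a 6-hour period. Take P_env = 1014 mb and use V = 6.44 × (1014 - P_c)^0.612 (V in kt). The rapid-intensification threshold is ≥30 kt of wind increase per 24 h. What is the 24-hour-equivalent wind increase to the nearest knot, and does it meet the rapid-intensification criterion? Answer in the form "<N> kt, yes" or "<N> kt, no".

77 kt, yes

V₁: ΔP = 17, V ≈ 6.44 × 17^0.612 ≈ 36.47 kt.
V₂: ΔP = 34, V ≈ 6.44 × 34^0.612 ≈ 55.74 kt.
ΔV over 6 h = 19.27 kt → 24 h equivalent = 19.27 × 24/6 ≈ 77.08 kt.
77 kt ≥ 30 kt ⇒ rapid intensification.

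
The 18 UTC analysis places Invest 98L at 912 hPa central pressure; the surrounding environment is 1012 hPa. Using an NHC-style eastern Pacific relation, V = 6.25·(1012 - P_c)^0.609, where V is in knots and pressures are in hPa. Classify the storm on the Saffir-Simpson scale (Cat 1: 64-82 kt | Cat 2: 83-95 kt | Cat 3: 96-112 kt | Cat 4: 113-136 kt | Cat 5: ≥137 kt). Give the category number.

3

ΔP = 1012 − 912 = 100 hPa.
V ≈ 6.25 × 100^0.609 = 6.25 × 16.52 ≈ 103 kt.
103 kt falls in the Category 3 band.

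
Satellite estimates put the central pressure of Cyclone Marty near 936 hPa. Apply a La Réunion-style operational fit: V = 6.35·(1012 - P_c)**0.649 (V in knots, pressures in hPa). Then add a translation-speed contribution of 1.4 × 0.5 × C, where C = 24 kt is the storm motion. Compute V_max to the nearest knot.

122 kt

ΔP = 1012 − 936 = 76 hPa.
76^0.649 ≈ 16.621.
V ≈ 6.35 × 16.621 ≈ 105.5 kt.
Translation term: 1.4 × 0.5 × 24 = 16.8 kt.
Corrected V ≈ 122.3 kt → 122 kt.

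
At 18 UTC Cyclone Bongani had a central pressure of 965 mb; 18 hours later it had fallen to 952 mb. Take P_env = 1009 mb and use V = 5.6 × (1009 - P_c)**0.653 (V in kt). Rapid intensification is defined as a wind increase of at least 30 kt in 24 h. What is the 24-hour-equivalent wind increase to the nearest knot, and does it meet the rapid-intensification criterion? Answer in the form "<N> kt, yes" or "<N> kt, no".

V₁: ΔP = 44, V ≈ 5.6 × 44^0.653 ≈ 66.28 kt.
V₂: ΔP = 57, V ≈ 5.6 × 57^0.653 ≈ 78.48 kt.
ΔV over 18 h = 12.20 kt → 24 h equivalent = 12.20 × 24/18 ≈ 16.27 kt.
16 kt < 30 kt ⇒ not rapid intensification.

16 kt, no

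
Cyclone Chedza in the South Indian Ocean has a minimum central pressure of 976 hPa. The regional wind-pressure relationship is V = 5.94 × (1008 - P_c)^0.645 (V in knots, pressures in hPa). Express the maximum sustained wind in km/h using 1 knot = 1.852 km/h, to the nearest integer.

103 km/h

ΔP = 1008 − 976 = 32 hPa.
V ≈ 5.94 × 32^0.645 = 5.94 × 9.350 ≈ 55.540 kt.
55.540 × 1.852 ≈ 102.86 km/h → 103 km/h.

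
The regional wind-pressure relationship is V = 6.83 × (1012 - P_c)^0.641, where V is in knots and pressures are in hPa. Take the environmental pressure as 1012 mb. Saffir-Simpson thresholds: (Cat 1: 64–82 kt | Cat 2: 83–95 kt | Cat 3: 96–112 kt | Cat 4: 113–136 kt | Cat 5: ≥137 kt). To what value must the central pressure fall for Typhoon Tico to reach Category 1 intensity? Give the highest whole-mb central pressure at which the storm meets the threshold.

Category 1 begins at V = 64 kt.
Required ΔP = (64/6.83)^(1/0.641) = 9.370^1.560 ≈ 32.81 mb.
P_c ≤ 1012 − 32.81 = 979.19, so the highest integer P_c is 979 mb.

979 mb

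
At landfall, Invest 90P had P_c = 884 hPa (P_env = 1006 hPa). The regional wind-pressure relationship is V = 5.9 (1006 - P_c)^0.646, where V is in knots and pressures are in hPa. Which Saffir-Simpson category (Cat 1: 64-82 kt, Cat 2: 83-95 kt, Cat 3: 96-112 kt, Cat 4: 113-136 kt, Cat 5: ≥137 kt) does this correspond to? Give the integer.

ΔP = 1006 − 884 = 122 hPa.
V ≈ 5.9 × 122^0.646 = 5.9 × 22.27 ≈ 131 kt.
131 kt falls in the Category 4 band.

4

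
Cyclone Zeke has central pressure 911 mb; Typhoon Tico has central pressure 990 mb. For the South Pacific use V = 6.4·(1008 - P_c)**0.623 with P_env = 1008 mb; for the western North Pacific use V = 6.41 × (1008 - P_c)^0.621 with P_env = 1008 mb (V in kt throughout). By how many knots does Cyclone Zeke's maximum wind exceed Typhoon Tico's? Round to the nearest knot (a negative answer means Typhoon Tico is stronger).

Cyclone Zeke: ΔP = 97; V ≈ 6.4 × 97^0.623 ≈ 110.65 kt.
Typhoon Tico: ΔP = 18; V ≈ 6.41 × 18^0.621 ≈ 38.58 kt.
Difference ≈ 110.65 − 38.58 = 72.07 → 72 kt.

72 kt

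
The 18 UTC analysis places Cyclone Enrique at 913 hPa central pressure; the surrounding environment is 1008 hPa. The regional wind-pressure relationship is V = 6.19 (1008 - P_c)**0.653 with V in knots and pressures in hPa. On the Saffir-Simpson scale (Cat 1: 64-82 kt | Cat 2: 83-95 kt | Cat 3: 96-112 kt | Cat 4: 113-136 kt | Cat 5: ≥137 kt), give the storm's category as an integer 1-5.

ΔP = 1008 − 913 = 95 hPa.
V ≈ 6.19 × 95^0.653 = 6.19 × 19.56 ≈ 121 kt.
121 kt falls in the Category 4 band.

4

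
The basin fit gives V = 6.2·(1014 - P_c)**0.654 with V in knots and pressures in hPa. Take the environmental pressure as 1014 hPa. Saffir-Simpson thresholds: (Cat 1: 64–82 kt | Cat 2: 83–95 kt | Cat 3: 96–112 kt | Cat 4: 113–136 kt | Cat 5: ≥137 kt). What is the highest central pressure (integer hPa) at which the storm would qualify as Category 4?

929 hPa

Category 4 begins at V = 113 kt.
Required ΔP = (113/6.2)^(1/0.654) = 18.226^1.529 ≈ 84.66 hPa.
P_c ≤ 1014 − 84.66 = 929.34, so the highest integer P_c is 929 hPa.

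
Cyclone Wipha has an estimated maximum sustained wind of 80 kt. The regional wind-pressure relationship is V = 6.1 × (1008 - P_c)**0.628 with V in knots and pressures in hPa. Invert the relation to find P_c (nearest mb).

ΔP = (V / 6.1)^(1/0.628) = (80/6.1)^1.592.
80/6.1 = 13.115; 13.115^1.592 ≈ 60.24 mb.
P_c = 1008 − 60.24 = 947.76 ≈ 948 mb.

948 mb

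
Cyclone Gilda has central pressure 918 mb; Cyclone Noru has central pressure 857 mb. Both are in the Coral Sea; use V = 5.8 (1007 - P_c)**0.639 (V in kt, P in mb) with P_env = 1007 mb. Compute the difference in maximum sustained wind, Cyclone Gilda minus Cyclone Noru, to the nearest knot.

Cyclone Gilda: ΔP = 89; V ≈ 5.8 × 89^0.639 ≈ 102.11 kt.
Cyclone Noru: ΔP = 150; V ≈ 5.8 × 150^0.639 ≈ 142.54 kt.
Difference ≈ 102.11 − 142.54 = -40.43 → -40 kt.

-40 kt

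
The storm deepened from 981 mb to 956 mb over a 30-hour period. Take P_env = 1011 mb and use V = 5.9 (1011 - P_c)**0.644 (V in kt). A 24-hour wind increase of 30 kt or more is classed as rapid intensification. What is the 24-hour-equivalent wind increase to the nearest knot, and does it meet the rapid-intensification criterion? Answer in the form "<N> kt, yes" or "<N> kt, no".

20 kt, no

V₁: ΔP = 30, V ≈ 5.9 × 30^0.644 ≈ 52.74 kt.
V₂: ΔP = 55, V ≈ 5.9 × 55^0.644 ≈ 77.92 kt.
ΔV over 30 h = 25.18 kt → 24 h equivalent = 25.18 × 24/30 ≈ 20.14 kt.
20 kt < 30 kt ⇒ not rapid intensification.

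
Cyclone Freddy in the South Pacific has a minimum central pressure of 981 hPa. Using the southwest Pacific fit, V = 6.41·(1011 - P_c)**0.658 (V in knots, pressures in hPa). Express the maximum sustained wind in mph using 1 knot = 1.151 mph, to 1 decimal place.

69.2 mph

ΔP = 1011 − 981 = 30 hPa.
V ≈ 6.41 × 30^0.658 = 6.41 × 9.374 ≈ 60.090 kt.
60.090 × 1.151 ≈ 69.16 mph → 69.2 mph.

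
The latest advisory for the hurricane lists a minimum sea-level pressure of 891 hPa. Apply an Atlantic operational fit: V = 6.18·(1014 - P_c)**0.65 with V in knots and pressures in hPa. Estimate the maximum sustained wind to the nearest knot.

ΔP = 1014 − 891 = 123 hPa.
123^0.65 ≈ 22.826.
V ≈ 6.18 × 22.826 ≈ 141.1 kt.

141 kt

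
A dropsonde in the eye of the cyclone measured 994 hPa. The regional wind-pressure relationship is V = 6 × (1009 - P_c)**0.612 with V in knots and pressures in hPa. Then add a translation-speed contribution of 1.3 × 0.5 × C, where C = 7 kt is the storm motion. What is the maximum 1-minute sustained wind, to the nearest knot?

36 kt

ΔP = 1009 − 994 = 15 hPa.
15^0.612 ≈ 5.245.
V ≈ 6 × 5.245 ≈ 31.5 kt.
Translation term: 1.3 × 0.5 × 7 = 4.55 kt.
Corrected V ≈ 36.05 kt → 36 kt.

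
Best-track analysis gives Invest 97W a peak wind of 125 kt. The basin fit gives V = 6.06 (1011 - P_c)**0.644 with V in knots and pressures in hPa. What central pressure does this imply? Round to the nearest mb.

901 mb

ΔP = (V / 6.06)^(1/0.644) = (125/6.06)^1.553.
125/6.06 = 20.627; 20.627^1.553 ≈ 109.91 mb.
P_c = 1011 − 109.91 = 901.09 ≈ 901 mb.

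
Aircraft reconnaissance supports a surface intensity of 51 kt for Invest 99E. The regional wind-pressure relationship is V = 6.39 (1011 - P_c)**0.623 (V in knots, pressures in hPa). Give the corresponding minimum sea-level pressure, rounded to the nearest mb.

983 mb

ΔP = (V / 6.39)^(1/0.623) = (51/6.39)^1.605.
51/6.39 = 7.981; 7.981^1.605 ≈ 28.05 mb.
P_c = 1011 − 28.05 = 982.95 ≈ 983 mb.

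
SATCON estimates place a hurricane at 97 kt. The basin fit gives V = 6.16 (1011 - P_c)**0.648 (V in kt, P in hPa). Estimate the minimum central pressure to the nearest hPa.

ΔP = (V / 6.16)^(1/0.648) = (97/6.16)^1.543.
97/6.16 = 15.747; 15.747^1.543 ≈ 70.39 hPa.
P_c = 1011 − 70.39 = 940.61 ≈ 941 hPa.

941 hPa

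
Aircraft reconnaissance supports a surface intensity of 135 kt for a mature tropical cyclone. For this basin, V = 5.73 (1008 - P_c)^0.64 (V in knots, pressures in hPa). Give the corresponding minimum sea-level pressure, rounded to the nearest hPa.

ΔP = (V / 5.73)^(1/0.64) = (135/5.73)^1.562.
135/5.73 = 23.560; 23.560^1.562 ≈ 139.33 hPa.
P_c = 1008 − 139.33 = 868.67 ≈ 869 hPa.

869 hPa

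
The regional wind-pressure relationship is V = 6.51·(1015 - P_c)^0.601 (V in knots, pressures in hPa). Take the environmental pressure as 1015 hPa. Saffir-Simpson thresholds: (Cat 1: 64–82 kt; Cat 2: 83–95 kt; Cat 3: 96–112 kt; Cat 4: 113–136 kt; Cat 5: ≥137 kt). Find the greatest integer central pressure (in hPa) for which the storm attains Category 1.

Category 1 begins at V = 64 kt.
Required ΔP = (64/6.51)^(1/0.601) = 9.831^1.664 ≈ 44.83 hPa.
P_c ≤ 1015 − 44.83 = 970.17, so the highest integer P_c is 970 hPa.

970 hPa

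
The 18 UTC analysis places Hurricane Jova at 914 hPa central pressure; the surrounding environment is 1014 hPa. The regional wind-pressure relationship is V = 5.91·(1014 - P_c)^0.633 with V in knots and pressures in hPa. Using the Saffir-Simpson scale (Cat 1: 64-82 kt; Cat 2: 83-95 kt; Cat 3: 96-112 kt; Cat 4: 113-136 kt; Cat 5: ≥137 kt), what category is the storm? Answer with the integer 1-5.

3

ΔP = 1014 − 914 = 100 hPa.
V ≈ 5.91 × 100^0.633 = 5.91 × 18.45 ≈ 109 kt.
109 kt falls in the Category 3 band.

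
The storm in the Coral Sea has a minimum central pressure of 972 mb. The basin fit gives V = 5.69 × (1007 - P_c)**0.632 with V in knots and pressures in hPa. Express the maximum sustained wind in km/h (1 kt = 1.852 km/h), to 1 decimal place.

99.7 km/h

ΔP = 1007 − 972 = 35 mb.
V ≈ 5.69 × 35^0.632 = 5.69 × 9.459 ≈ 53.822 kt.
53.822 × 1.852 ≈ 99.68 km/h → 99.7 km/h.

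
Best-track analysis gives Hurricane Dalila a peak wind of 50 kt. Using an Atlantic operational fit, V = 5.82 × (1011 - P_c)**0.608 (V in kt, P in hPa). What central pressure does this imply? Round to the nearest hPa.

977 hPa

ΔP = (V / 5.82)^(1/0.608) = (50/5.82)^1.645.
50/5.82 = 8.591; 8.591^1.645 ≈ 34.38 hPa.
P_c = 1011 − 34.38 = 976.62 ≈ 977 hPa.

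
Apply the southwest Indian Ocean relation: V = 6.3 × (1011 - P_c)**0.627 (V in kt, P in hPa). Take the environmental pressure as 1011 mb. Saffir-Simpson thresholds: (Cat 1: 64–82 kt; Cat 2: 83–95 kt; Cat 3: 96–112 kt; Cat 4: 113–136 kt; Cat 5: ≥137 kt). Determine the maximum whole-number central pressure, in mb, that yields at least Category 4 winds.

Category 4 begins at V = 113 kt.
Required ΔP = (113/6.3)^(1/0.627) = 17.937^1.595 ≈ 99.90 mb.
P_c ≤ 1011 − 99.90 = 911.10, so the highest integer P_c is 911 mb.

911 mb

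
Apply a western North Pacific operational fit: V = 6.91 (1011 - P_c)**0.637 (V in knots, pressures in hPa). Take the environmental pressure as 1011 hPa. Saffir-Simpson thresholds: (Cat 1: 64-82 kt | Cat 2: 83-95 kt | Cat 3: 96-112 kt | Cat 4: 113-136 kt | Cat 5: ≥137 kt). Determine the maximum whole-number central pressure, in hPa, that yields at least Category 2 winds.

Category 2 begins at V = 83 kt.
Required ΔP = (83/6.91)^(1/0.637) = 12.012^1.570 ≈ 49.52 hPa.
P_c ≤ 1011 − 49.52 = 961.48, so the highest integer P_c is 961 hPa.

961 hPa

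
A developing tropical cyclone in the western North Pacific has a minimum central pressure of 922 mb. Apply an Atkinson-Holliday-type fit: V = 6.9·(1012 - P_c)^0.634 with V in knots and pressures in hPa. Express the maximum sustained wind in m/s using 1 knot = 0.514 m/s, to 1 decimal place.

ΔP = 1012 − 922 = 90 mb.
V ≈ 6.9 × 90^0.634 = 6.9 × 17.338 ≈ 119.630 kt.
119.630 × 0.514 ≈ 61.49 m/s → 61.5 m/s.

61.5 m/s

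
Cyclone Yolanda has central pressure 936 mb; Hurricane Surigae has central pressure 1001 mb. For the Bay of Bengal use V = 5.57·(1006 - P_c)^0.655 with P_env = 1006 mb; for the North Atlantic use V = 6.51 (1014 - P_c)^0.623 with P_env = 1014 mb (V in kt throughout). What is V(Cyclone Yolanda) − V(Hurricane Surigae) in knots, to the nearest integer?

58 kt

Cyclone Yolanda: ΔP = 70; V ≈ 5.57 × 70^0.655 ≈ 90.03 kt.
Hurricane Surigae: ΔP = 13; V ≈ 6.51 × 13^0.623 ≈ 32.18 kt.
Difference ≈ 90.03 − 32.18 = 57.85 → 58 kt.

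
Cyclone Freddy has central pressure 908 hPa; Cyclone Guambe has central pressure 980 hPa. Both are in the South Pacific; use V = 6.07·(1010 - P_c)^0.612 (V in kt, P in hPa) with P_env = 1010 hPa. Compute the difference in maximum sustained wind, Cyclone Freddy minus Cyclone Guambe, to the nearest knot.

54 kt

Cyclone Freddy: ΔP = 102; V ≈ 6.07 × 102^0.612 ≈ 102.91 kt.
Cyclone Guambe: ΔP = 30; V ≈ 6.07 × 30^0.612 ≈ 48.66 kt.
Difference ≈ 102.91 − 48.66 = 54.25 → 54 kt.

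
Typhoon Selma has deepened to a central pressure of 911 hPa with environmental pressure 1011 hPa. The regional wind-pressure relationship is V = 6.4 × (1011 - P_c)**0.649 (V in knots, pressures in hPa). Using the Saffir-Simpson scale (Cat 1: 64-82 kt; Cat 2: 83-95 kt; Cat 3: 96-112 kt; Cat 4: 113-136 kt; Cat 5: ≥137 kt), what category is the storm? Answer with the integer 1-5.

ΔP = 1011 − 911 = 100 hPa.
V ≈ 6.4 × 100^0.649 = 6.4 × 19.86 ≈ 127 kt.
127 kt falls in the Category 4 band.

4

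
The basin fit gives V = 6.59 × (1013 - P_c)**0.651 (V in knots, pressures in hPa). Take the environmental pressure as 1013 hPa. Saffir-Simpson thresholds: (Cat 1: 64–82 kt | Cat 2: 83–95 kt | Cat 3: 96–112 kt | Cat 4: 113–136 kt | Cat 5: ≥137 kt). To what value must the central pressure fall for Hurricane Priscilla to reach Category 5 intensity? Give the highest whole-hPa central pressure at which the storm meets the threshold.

907 hPa

Category 5 begins at V = 137 kt.
Required ΔP = (137/6.59)^(1/0.651) = 20.789^1.536 ≈ 105.76 hPa.
P_c ≤ 1013 − 105.76 = 907.24, so the highest integer P_c is 907 hPa.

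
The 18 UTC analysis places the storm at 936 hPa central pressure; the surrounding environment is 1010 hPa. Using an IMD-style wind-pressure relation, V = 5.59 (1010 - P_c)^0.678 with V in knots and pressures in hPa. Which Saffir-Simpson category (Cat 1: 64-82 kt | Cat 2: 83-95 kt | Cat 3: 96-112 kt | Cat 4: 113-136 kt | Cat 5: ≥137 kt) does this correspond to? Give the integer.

ΔP = 1010 − 936 = 74 hPa.
V ≈ 5.59 × 74^0.678 = 5.59 × 18.51 ≈ 103 kt.
103 kt falls in the Category 3 band.

3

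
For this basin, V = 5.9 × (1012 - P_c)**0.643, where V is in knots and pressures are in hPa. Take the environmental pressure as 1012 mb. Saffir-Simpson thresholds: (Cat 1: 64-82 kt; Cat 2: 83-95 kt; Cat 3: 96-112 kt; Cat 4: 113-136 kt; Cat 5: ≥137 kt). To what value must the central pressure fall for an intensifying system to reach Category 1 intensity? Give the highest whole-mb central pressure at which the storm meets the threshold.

Category 1 begins at V = 64 kt.
Required ΔP = (64/5.9)^(1/0.643) = 10.847^1.555 ≈ 40.75 mb.
P_c ≤ 1012 − 40.75 = 971.25, so the highest integer P_c is 971 mb.

971 mb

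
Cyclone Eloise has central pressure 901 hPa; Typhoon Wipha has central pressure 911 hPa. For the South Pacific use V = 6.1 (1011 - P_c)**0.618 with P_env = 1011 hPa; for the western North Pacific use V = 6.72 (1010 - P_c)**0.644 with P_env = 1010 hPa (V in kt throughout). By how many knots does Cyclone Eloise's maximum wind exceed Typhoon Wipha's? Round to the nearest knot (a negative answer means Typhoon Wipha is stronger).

Cyclone Eloise: ΔP = 110; V ≈ 6.1 × 110^0.618 ≈ 111.41 kt.
Typhoon Wipha: ΔP = 99; V ≈ 6.72 × 99^0.644 ≈ 129.59 kt.
Difference ≈ 111.41 − 129.59 = -18.18 → -18 kt.

-18 kt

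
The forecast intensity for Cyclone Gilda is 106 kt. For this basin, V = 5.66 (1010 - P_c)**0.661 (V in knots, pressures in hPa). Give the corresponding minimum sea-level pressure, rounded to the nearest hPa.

ΔP = (V / 5.66)^(1/0.661) = (106/5.66)^1.513.
106/5.66 = 18.728; 18.728^1.513 ≈ 84.16 hPa.
P_c = 1010 − 84.16 = 925.84 ≈ 926 hPa.

926 hPa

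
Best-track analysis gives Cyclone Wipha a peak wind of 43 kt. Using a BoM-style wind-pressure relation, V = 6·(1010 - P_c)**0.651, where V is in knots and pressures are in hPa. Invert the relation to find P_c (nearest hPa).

ΔP = (V / 6)^(1/0.651) = (43/6)^1.536.
43/6 = 7.167; 7.167^1.536 ≈ 20.60 hPa.
P_c = 1010 − 20.60 = 989.40 ≈ 989 hPa.

989 hPa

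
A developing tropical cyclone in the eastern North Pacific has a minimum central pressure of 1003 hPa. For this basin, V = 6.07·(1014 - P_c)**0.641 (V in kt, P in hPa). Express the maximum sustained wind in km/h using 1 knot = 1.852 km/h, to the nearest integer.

ΔP = 1014 − 1003 = 11 hPa.
V ≈ 6.07 × 11^0.641 = 6.07 × 4.651 ≈ 28.231 kt.
28.231 × 1.852 ≈ 52.28 km/h → 52 km/h.

52 km/h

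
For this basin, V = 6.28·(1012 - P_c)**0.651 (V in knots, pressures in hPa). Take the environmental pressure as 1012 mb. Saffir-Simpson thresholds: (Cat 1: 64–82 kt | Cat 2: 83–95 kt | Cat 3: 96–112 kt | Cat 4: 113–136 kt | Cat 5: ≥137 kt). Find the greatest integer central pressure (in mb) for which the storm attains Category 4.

927 mb

Category 4 begins at V = 113 kt.
Required ΔP = (113/6.28)^(1/0.651) = 17.994^1.536 ≈ 84.72 mb.
P_c ≤ 1012 − 84.72 = 927.28, so the highest integer P_c is 927 mb.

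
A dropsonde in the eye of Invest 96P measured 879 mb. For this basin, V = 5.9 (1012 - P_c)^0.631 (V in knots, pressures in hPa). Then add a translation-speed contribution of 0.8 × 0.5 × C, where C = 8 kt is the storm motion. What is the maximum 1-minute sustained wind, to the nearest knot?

132 kt

ΔP = 1012 − 879 = 133 mb.
133^0.631 ≈ 21.885.
V ≈ 5.9 × 21.885 ≈ 129.1 kt.
Translation term: 0.8 × 0.5 × 8 = 3.2 kt.
Corrected V ≈ 132.3 kt → 132 kt.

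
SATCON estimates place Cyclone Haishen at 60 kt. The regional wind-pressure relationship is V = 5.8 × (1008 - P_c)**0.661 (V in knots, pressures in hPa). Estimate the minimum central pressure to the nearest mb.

ΔP = (V / 5.8)^(1/0.661) = (60/5.8)^1.513.
60/5.8 = 10.345; 10.345^1.513 ≈ 34.29 mb.
P_c = 1008 − 34.29 = 973.71 ≈ 974 mb.

974 mb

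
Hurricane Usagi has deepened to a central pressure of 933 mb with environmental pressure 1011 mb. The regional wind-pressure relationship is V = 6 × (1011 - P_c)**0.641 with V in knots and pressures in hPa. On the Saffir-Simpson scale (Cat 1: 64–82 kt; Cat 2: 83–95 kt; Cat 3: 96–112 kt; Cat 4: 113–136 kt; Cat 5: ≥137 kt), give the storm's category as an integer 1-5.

3

ΔP = 1011 − 933 = 78 mb.
V ≈ 6 × 78^0.641 = 6 × 16.32 ≈ 98 kt.
98 kt falls in the Category 3 band.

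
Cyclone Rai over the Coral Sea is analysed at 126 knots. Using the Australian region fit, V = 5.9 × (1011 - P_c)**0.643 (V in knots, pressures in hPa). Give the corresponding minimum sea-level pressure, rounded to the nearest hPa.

894 hPa

ΔP = (V / 5.9)^(1/0.643) = (126/5.9)^1.555.
126/5.9 = 21.356; 21.356^1.555 ≈ 116.86 hPa.
P_c = 1011 − 116.86 = 894.14 ≈ 894 hPa.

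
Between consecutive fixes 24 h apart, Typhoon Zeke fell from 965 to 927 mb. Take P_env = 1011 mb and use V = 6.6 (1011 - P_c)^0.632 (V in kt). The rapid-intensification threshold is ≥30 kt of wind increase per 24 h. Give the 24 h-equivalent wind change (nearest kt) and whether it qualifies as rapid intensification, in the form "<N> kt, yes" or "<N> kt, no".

34 kt, yes

V₁: ΔP = 46, V ≈ 6.6 × 46^0.632 ≈ 74.20 kt.
V₂: ΔP = 84, V ≈ 6.6 × 84^0.632 ≈ 108.56 kt.
ΔV over 24 h = 34.36 kt → 24 h equivalent = 34.36 × 24/24 ≈ 34.36 kt.
34 kt ≥ 30 kt ⇒ rapid intensification.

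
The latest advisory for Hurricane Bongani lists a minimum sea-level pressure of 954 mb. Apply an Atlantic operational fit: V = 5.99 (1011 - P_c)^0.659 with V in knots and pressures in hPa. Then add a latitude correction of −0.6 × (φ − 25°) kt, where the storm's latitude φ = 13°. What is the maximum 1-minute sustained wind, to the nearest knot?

ΔP = 1011 − 954 = 57 mb.
57^0.659 ≈ 14.359.
V ≈ 5.99 × 14.359 ≈ 86.0 kt.
Latitude correction: −0.6 × (13 − 25) = 7.2 kt.
Corrected V ≈ 93.2 kt → 93 kt.

93 kt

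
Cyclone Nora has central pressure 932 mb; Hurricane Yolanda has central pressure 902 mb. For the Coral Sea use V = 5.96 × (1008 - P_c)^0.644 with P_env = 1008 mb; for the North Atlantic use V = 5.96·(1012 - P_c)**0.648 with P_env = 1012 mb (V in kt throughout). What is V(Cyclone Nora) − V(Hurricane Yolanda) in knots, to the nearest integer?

-28 kt

Cyclone Nora: ΔP = 76; V ≈ 5.96 × 76^0.644 ≈ 96.94 kt.
Hurricane Yolanda: ΔP = 110; V ≈ 5.96 × 110^0.648 ≈ 125.33 kt.
Difference ≈ 96.94 − 125.33 = -28.39 → -28 kt.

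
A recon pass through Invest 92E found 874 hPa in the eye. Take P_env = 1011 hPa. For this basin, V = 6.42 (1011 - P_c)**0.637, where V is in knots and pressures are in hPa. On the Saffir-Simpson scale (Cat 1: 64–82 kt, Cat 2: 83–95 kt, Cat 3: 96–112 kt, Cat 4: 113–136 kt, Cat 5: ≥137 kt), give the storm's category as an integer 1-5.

ΔP = 1011 − 874 = 137 hPa.
V ≈ 6.42 × 137^0.637 = 6.42 × 22.97 ≈ 147 kt.
147 kt falls in the Category 5 band.

5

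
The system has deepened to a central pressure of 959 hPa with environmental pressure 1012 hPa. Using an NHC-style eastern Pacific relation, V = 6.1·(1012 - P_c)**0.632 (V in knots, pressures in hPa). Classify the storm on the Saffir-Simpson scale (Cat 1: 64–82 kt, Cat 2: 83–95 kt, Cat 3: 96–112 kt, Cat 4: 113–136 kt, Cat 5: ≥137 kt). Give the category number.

ΔP = 1012 − 959 = 53 hPa.
V ≈ 6.1 × 53^0.632 = 6.1 × 12.30 ≈ 75 kt.
75 kt falls in the Category 1 band.

1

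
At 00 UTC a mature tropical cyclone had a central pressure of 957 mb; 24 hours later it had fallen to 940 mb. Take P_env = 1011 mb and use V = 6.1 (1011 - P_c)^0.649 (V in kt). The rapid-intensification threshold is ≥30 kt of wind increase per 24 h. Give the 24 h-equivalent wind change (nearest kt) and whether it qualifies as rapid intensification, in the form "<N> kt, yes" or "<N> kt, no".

V₁: ΔP = 54, V ≈ 6.1 × 54^0.649 ≈ 81.22 kt.
V₂: ΔP = 71, V ≈ 6.1 × 71^0.649 ≈ 97.01 kt.
ΔV over 24 h = 15.79 kt → 24 h equivalent = 15.79 × 24/24 ≈ 15.79 kt.
16 kt < 30 kt ⇒ not rapid intensification.

16 kt, no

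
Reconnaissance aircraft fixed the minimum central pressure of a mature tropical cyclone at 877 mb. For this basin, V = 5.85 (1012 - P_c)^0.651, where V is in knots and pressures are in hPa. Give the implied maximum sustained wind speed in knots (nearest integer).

143 kt

ΔP = 1012 − 877 = 135 mb.
135^0.651 ≈ 24.370.
V ≈ 5.85 × 24.370 ≈ 142.6 kt.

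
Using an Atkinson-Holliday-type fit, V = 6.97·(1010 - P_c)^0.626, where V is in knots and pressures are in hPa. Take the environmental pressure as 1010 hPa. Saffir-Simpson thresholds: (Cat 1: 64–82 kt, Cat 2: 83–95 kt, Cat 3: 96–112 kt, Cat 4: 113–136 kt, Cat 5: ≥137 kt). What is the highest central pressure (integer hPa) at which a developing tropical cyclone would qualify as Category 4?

924 hPa

Category 4 begins at V = 113 kt.
Required ΔP = (113/6.97)^(1/0.626) = 16.212^1.597 ≈ 85.64 hPa.
P_c ≤ 1010 − 85.64 = 924.36, so the highest integer P_c is 924 hPa.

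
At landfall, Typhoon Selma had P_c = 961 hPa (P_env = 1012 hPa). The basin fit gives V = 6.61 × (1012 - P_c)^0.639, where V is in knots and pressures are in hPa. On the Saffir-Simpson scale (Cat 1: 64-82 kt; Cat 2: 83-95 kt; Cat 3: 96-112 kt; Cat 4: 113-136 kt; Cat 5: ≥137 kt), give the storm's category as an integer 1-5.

ΔP = 1012 − 961 = 51 hPa.
V ≈ 6.61 × 51^0.639 = 6.61 × 12.33 ≈ 82 kt.
82 kt falls in the Category 1 band.

1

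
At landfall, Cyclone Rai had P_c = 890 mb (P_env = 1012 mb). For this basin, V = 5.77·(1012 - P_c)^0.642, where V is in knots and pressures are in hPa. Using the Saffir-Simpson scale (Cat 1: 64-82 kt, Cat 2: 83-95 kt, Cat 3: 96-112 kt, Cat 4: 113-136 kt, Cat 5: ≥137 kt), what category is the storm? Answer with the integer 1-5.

ΔP = 1012 − 890 = 122 mb.
V ≈ 5.77 × 122^0.642 = 5.77 × 21.85 ≈ 126 kt.
126 kt falls in the Category 4 band.

4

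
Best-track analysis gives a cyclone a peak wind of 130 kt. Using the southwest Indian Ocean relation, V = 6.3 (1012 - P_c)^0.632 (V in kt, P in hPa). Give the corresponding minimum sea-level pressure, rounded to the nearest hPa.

ΔP = (V / 6.3)^(1/0.632) = (130/6.3)^1.582.
130/6.3 = 20.635; 20.635^1.582 ≈ 120.25 hPa.
P_c = 1012 − 120.25 = 891.75 ≈ 892 hPa.

892 hPa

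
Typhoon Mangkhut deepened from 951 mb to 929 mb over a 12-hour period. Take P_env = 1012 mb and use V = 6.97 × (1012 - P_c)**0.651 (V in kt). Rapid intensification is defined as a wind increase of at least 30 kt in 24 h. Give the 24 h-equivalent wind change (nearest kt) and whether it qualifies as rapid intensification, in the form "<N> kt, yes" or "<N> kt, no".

V₁: ΔP = 61, V ≈ 6.97 × 61^0.651 ≈ 101.27 kt.
V₂: ΔP = 83, V ≈ 6.97 × 83^0.651 ≈ 123.75 kt.
ΔV over 12 h = 22.48 kt → 24 h equivalent = 22.48 × 24/12 ≈ 44.96 kt.
45 kt ≥ 30 kt ⇒ rapid intensification.

45 kt, yes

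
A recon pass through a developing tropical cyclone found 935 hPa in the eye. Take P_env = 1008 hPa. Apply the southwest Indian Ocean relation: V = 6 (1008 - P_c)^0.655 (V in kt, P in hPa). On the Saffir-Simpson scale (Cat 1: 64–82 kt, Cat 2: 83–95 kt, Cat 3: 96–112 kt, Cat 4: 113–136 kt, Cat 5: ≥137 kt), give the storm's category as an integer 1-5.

3

ΔP = 1008 − 935 = 73 hPa.
V ≈ 6 × 73^0.655 = 6 × 16.61 ≈ 100 kt.
100 kt falls in the Category 3 band.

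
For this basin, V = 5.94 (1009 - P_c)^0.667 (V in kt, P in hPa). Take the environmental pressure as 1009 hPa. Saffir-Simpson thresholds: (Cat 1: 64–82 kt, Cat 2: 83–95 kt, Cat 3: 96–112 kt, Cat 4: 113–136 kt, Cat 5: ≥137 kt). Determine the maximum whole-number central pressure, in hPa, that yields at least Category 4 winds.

926 hPa

Category 4 begins at V = 113 kt.
Required ΔP = (113/5.94)^(1/0.667) = 19.024^1.499 ≈ 82.79 hPa.
P_c ≤ 1009 − 82.79 = 926.21, so the highest integer P_c is 926 hPa.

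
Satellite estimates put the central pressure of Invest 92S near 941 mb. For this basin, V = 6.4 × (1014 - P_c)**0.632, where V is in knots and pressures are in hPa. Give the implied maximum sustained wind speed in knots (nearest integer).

ΔP = 1014 − 941 = 73 mb.
73^0.632 ≈ 15.053.
V ≈ 6.4 × 15.053 ≈ 96.3 kt.

96 kt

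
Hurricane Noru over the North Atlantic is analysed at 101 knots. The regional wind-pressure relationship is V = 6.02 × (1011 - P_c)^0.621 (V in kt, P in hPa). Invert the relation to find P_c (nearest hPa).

ΔP = (V / 6.02)^(1/0.621) = (101/6.02)^1.610.
101/6.02 = 16.777; 16.777^1.610 ≈ 93.80 hPa.
P_c = 1011 − 93.80 = 917.20 ≈ 917 hPa.

917 hPa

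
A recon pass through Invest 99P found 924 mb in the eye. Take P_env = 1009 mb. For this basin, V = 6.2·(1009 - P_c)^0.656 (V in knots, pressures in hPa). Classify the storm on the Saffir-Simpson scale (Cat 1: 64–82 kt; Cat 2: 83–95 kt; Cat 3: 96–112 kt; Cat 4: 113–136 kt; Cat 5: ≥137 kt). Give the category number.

4

ΔP = 1009 − 924 = 85 mb.
V ≈ 6.2 × 85^0.656 = 6.2 × 18.44 ≈ 114 kt.
114 kt falls in the Category 4 band.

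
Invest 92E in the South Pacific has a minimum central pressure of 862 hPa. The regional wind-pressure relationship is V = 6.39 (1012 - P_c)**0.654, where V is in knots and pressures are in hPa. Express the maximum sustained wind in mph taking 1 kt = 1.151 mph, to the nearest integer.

195 mph

ΔP = 1012 − 862 = 150 hPa.
V ≈ 6.39 × 150^0.654 = 6.39 × 26.495 ≈ 169.303 kt.
169.303 × 1.151 ≈ 194.87 mph → 195 mph.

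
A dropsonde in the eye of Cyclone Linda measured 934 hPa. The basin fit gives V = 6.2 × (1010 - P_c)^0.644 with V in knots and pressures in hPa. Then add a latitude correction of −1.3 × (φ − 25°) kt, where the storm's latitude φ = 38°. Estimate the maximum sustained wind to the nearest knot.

ΔP = 1010 − 934 = 76 hPa.
76^0.644 ≈ 16.265.
V ≈ 6.2 × 16.265 ≈ 100.8 kt.
Latitude correction: −1.3 × (38 − 25) = -16.9 kt.
Corrected V ≈ 83.9 kt → 84 kt.

84 kt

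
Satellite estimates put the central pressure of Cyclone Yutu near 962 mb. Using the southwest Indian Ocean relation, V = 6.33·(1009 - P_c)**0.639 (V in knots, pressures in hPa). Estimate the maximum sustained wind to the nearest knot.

ΔP = 1009 − 962 = 47 mb.
47^0.639 ≈ 11.708.
V ≈ 6.33 × 11.708 ≈ 74.1 kt.

74 kt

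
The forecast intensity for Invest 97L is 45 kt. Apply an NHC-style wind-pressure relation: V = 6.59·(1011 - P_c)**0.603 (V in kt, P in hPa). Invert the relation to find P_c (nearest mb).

987 mb

ΔP = (V / 6.59)^(1/0.603) = (45/6.59)^1.658.
45/6.59 = 6.829; 6.829^1.658 ≈ 24.19 mb.
P_c = 1011 − 24.19 = 986.81 ≈ 987 mb.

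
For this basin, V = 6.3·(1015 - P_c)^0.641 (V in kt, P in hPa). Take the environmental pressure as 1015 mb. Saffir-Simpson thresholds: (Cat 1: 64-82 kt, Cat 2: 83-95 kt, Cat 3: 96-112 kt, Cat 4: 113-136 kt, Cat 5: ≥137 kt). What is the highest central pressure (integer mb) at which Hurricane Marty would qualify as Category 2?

Category 2 begins at V = 83 kt.
Required ΔP = (83/6.3)^(1/0.641) = 13.175^1.560 ≈ 55.83 mb.
P_c ≤ 1015 − 55.83 = 959.17, so the highest integer P_c is 959 mb.

959 mb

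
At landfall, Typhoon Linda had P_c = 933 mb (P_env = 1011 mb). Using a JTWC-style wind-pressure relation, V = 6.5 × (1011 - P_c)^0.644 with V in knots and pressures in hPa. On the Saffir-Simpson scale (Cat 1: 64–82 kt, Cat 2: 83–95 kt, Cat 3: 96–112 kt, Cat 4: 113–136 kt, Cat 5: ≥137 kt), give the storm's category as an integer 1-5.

3

ΔP = 1011 − 933 = 78 mb.
V ≈ 6.5 × 78^0.644 = 6.5 × 16.54 ≈ 108 kt.
108 kt falls in the Category 3 band.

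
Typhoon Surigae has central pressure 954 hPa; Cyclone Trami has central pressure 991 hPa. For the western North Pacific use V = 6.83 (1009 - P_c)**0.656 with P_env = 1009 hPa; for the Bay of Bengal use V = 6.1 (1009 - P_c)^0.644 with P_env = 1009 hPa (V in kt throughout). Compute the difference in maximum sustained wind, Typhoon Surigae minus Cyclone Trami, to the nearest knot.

Typhoon Surigae: ΔP = 55; V ≈ 6.83 × 55^0.656 ≈ 94.65 kt.
Cyclone Trami: ΔP = 18; V ≈ 6.1 × 18^0.644 ≈ 39.24 kt.
Difference ≈ 94.65 − 39.24 = 55.41 → 55 kt.

55 kt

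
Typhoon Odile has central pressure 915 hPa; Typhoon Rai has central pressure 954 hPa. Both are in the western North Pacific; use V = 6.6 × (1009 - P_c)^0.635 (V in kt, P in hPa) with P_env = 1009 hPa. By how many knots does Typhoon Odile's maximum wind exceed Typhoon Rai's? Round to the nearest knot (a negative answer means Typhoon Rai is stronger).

Typhoon Odile: ΔP = 94; V ≈ 6.6 × 94^0.635 ≈ 118.16 kt.
Typhoon Rai: ΔP = 55; V ≈ 6.6 × 55^0.635 ≈ 84.08 kt.
Difference ≈ 118.16 − 84.08 = 34.08 → 34 kt.

34 kt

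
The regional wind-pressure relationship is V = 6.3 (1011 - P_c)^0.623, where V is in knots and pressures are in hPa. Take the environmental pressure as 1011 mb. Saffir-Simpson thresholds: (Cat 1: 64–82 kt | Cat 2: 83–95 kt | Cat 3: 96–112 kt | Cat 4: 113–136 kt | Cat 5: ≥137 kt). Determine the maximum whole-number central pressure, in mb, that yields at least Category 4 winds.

Category 4 begins at V = 113 kt.
Required ΔP = (113/6.3)^(1/0.623) = 17.937^1.605 ≈ 102.90 mb.
P_c ≤ 1011 − 102.90 = 908.10, so the highest integer P_c is 908 mb.

908 mb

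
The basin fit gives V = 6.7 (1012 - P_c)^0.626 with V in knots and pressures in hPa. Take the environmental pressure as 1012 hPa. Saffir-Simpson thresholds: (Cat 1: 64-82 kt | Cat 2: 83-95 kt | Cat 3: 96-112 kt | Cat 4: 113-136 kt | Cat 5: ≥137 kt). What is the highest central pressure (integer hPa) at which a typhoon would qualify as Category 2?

Category 2 begins at V = 83 kt.
Required ΔP = (83/6.7)^(1/0.626) = 12.388^1.597 ≈ 55.72 hPa.
P_c ≤ 1012 − 55.72 = 956.28, so the highest integer P_c is 956 hPa.

956 hPa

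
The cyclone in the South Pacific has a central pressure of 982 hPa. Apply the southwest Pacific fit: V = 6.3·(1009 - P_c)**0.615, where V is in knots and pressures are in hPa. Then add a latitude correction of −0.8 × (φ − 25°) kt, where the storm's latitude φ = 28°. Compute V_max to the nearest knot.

45 kt

ΔP = 1009 − 982 = 27 hPa.
27^0.615 ≈ 7.591.
V ≈ 6.3 × 7.591 ≈ 47.8 kt.
Latitude correction: −0.8 × (28 − 25) = -2.4 kt.
Corrected V ≈ 45.4 kt → 45 kt.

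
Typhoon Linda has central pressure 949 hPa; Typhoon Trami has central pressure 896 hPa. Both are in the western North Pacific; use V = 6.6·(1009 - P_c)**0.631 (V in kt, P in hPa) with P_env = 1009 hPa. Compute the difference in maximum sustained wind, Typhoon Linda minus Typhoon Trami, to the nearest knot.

Typhoon Linda: ΔP = 60; V ≈ 6.6 × 60^0.631 ≈ 87.41 kt.
Typhoon Trami: ΔP = 113; V ≈ 6.6 × 113^0.631 ≈ 130.33 kt.
Difference ≈ 87.41 − 130.33 = -42.92 → -43 kt.

-43 kt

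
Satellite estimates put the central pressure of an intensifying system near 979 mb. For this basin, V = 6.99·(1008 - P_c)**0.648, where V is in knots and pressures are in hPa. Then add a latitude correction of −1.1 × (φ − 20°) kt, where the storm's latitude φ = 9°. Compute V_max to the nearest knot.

ΔP = 1008 − 979 = 29 mb.
29^0.648 ≈ 8.864.
V ≈ 6.99 × 8.864 ≈ 62.0 kt.
Latitude correction: −1.1 × (9 − 20) = 12.1 kt.
Corrected V ≈ 74.1 kt → 74 kt.

74 kt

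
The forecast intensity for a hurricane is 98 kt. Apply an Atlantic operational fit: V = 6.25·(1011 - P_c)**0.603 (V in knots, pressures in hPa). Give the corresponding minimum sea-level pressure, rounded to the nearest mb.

915 mb

ΔP = (V / 6.25)^(1/0.603) = (98/6.25)^1.658.
98/6.25 = 15.680; 15.680^1.658 ≈ 96.01 mb.
P_c = 1011 − 96.01 = 914.99 ≈ 915 mb.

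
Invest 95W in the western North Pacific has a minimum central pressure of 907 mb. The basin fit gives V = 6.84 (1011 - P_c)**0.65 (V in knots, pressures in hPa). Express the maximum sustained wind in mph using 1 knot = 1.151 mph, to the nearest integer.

ΔP = 1011 − 907 = 104 mb.
V ≈ 6.84 × 104^0.65 = 6.84 × 20.468 ≈ 140.000 kt.
140.000 × 1.151 ≈ 161.14 mph → 161 mph.

161 mph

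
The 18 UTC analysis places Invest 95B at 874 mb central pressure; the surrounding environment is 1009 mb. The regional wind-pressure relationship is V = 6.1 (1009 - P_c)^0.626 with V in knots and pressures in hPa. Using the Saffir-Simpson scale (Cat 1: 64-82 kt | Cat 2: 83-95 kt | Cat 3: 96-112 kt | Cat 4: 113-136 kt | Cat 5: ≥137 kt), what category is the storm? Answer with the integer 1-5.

ΔP = 1009 − 874 = 135 mb.
V ≈ 6.1 × 135^0.626 = 6.1 × 21.56 ≈ 131 kt.
131 kt falls in the Category 4 band.

4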